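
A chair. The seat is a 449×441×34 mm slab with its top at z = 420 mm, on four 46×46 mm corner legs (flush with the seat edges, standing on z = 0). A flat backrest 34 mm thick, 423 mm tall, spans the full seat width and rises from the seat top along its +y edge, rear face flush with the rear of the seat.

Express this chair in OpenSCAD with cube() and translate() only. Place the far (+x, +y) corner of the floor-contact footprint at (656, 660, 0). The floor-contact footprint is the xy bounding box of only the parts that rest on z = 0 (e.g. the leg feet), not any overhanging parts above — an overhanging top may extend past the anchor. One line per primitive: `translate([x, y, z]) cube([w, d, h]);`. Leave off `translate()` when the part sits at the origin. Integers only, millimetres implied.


translate([207, 219, 386]) cube([449, 441, 34]);
translate([207, 219, 0]) cube([46, 46, 386]);
translate([610, 219, 0]) cube([46, 46, 386]);
translate([207, 614, 0]) cube([46, 46, 386]);
translate([610, 614, 0]) cube([46, 46, 386]);
translate([207, 626, 420]) cube([449, 34, 423]);


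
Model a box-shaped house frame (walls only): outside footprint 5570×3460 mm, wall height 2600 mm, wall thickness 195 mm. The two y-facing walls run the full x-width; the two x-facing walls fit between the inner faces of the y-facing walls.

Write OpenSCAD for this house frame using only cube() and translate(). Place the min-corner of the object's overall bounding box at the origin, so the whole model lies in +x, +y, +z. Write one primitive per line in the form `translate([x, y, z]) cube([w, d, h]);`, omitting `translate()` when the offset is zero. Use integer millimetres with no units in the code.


cube([5570, 195, 2600]);
translate([0, 3265, 0]) cube([5570, 195, 2600]);
translate([0, 195, 0]) cube([195, 3070, 2600]);
translate([5375, 195, 0]) cube([195, 3070, 2600]);


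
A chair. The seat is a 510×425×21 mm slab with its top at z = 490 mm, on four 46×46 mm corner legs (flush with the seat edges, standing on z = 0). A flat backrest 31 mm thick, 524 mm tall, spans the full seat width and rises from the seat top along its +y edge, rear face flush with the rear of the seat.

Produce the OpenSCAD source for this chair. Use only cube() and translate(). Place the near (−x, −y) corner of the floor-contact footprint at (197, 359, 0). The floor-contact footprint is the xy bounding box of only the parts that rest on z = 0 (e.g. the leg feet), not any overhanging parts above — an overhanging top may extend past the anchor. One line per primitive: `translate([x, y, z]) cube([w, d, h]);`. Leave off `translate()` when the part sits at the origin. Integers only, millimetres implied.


translate([197, 359, 469]) cube([510, 425, 21]);
translate([197, 359, 0]) cube([46, 46, 469]);
translate([661, 359, 0]) cube([46, 46, 469]);
translate([197, 738, 0]) cube([46, 46, 469]);
translate([661, 738, 0]) cube([46, 46, 469]);
translate([197, 753, 490]) cube([510, 31, 524]);


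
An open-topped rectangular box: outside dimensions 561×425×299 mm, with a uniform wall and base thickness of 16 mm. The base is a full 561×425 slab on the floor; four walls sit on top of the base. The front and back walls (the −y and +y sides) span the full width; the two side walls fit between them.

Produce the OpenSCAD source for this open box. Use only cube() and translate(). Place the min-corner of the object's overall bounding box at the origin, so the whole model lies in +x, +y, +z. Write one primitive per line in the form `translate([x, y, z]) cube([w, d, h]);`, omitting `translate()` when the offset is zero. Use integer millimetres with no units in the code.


cube([561, 425, 16]);
translate([0, 0, 16]) cube([561, 16, 283]);
translate([0, 409, 16]) cube([561, 16, 283]);
translate([0, 16, 16]) cube([16, 393, 283]);
translate([545, 16, 16]) cube([16, 393, 283]);


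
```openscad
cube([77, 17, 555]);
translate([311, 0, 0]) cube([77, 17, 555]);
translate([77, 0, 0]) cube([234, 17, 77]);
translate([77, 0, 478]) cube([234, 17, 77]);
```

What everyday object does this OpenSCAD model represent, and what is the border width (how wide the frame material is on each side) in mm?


A picture frame. The border width is 77 mm.

Four thin pieces enclosing a rectangular opening — a picture frame. The two full-height stiles are 555 mm tall; the top rail sits at z = 478 and is 77 mm tall, so the border above the opening is 555 − 478 = 77 mm, matching the stile x-width.


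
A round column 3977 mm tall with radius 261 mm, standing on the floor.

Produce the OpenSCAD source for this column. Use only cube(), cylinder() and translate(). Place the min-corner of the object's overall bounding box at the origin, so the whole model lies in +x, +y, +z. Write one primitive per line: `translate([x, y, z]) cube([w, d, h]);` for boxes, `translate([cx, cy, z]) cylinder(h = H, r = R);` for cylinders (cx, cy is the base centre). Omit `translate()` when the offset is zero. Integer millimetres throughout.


translate([261, 261, 0]) cylinder(h = 3977, r = 261);


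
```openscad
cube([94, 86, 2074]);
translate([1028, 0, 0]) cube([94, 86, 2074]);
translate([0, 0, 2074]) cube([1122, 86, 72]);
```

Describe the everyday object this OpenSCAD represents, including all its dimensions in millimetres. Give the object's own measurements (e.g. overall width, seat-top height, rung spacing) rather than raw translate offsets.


A door frame. The clear opening is 934 mm wide and 2074 mm high. Two 94 mm wide jambs, 86 mm deep, stand either side of the opening from the floor to the top of the opening. A 72 mm thick head sits across the top of both jambs, spanning the full outside width of the frame.


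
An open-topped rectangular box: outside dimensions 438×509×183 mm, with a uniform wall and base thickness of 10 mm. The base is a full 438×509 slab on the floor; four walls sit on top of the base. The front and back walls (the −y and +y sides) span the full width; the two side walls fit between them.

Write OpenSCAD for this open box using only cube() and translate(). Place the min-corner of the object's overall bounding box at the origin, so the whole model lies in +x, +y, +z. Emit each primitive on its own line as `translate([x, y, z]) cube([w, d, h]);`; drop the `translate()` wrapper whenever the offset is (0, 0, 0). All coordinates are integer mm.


cube([438, 509, 10]);
translate([0, 0, 10]) cube([438, 10, 173]);
translate([0, 499, 10]) cube([438, 10, 173]);
translate([0, 10, 10]) cube([10, 489, 173]);
translate([428, 10, 10]) cube([10, 489, 173]);


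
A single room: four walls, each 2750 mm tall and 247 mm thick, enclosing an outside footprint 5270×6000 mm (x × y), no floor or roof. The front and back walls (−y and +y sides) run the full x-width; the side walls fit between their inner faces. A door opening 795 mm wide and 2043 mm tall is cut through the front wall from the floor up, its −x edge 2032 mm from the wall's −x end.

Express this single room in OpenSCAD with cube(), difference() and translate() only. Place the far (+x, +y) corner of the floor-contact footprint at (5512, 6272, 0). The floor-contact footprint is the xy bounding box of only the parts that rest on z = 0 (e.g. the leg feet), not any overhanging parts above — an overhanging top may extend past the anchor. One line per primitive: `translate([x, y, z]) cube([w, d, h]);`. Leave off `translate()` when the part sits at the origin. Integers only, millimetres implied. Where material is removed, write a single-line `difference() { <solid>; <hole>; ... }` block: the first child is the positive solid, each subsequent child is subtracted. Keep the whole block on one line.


difference() { translate([242, 272, 0]) cube([5270, 247, 2750]); translate([2274, 272, 0]) cube([795, 247, 2043]); }
translate([242, 6025, 0]) cube([5270, 247, 2750]);
translate([242, 519, 0]) cube([247, 5506, 2750]);
translate([5265, 519, 0]) cube([247, 5506, 2750]);


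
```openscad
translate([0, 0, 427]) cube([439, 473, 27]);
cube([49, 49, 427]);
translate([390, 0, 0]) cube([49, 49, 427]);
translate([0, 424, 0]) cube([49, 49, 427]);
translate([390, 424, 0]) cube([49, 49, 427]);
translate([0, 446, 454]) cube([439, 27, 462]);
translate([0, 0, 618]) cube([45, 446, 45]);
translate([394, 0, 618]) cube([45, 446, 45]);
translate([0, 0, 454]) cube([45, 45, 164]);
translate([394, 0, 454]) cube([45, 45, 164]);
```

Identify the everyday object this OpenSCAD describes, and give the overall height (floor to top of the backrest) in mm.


A chair. The overall height is 916 mm.

A slab on four corner posts with a tall panel at the back — a chair. The seat slab sits at z = 427 with thickness 27, and the 462 mm backrest starts at the seat top, so the overall height is 427 + 27 + 462 = 916 mm.


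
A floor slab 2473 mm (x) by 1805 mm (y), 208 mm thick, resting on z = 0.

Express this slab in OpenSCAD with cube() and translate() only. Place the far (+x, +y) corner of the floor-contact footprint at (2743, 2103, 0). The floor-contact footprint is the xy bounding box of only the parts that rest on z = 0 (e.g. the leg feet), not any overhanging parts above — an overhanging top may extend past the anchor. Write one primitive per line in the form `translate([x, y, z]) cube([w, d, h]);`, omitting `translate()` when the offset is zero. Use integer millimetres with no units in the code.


translate([270, 298, 0]) cube([2473, 1805, 208]);


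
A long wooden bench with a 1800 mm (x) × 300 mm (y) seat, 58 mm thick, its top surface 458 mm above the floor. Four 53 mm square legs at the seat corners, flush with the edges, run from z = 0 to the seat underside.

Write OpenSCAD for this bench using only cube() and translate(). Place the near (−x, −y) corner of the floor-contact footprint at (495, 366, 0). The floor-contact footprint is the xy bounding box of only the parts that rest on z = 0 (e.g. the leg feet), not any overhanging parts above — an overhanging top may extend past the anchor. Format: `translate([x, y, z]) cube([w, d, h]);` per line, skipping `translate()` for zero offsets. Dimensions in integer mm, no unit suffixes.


translate([495, 366, 400]) cube([1800, 300, 58]);
translate([495, 366, 0]) cube([53, 53, 400]);
translate([495, 613, 0]) cube([53, 53, 400]);
translate([2242, 366, 0]) cube([53, 53, 400]);
translate([2242, 613, 0]) cube([53, 53, 400]);


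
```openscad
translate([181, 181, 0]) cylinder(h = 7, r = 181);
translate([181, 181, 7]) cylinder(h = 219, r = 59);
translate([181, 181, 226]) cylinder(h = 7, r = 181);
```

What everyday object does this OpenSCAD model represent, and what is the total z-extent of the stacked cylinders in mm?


A spool. The overall height is 233 mm.

Three coaxial cylinders, large–small–large — a spool. Two 7 mm flanges and a 219 mm core give 7 + 219 + 7 = 233 mm.


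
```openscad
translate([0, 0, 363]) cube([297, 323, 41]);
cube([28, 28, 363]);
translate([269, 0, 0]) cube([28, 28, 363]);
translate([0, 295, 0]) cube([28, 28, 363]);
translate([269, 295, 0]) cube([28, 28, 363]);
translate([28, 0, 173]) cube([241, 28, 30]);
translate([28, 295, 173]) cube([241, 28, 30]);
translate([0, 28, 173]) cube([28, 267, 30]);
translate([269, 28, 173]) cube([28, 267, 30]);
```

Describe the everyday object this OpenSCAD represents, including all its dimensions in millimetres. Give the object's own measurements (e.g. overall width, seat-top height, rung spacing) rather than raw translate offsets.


A four-legged stool. The seat is a 297×323×41 mm slab whose top surface is at z = 404 mm; four square legs, each 28×28 mm in cross-section, run from the floor (z = 0) to the underside of the seat, each flush with a corner of the seat. Four stretchers, 28 mm wide and 30 mm tall, connect adjacent legs with their undersides at z = 173 mm, each running between the inner faces of the legs it joins and aligned with the legs' outer faces on the other axis.


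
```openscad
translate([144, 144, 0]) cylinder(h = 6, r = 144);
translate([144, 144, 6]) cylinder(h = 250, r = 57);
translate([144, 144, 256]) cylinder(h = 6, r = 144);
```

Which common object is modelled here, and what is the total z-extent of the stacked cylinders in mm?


A spool. The overall height is 262 mm.

Three coaxial cylinders, large–small–large — a spool. Two 6 mm flanges and a 250 mm core give 6 + 250 + 6 = 262 mm.


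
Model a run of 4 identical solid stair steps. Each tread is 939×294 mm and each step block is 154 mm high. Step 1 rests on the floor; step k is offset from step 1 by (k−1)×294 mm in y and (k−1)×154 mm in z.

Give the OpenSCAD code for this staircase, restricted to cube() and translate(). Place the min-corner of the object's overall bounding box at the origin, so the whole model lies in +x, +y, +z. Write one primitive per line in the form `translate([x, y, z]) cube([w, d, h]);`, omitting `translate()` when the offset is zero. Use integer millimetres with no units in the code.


cube([939, 294, 154]);
translate([0, 294, 154]) cube([939, 294, 154]);
translate([0, 588, 308]) cube([939, 294, 154]);
translate([0, 882, 462]) cube([939, 294, 154]);


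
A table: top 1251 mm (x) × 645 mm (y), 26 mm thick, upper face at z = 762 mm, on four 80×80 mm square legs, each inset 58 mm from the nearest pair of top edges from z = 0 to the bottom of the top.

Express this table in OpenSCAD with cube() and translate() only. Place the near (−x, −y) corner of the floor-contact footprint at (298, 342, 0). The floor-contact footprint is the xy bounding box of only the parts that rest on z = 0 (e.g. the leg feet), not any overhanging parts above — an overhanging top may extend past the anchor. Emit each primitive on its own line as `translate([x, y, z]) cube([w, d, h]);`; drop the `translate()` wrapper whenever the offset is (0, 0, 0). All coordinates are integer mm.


translate([240, 284, 736]) cube([1251, 645, 26]);
translate([298, 342, 0]) cube([80, 80, 736]);
translate([1353, 342, 0]) cube([80, 80, 736]);
translate([298, 791, 0]) cube([80, 80, 736]);
translate([1353, 791, 0]) cube([80, 80, 736]);


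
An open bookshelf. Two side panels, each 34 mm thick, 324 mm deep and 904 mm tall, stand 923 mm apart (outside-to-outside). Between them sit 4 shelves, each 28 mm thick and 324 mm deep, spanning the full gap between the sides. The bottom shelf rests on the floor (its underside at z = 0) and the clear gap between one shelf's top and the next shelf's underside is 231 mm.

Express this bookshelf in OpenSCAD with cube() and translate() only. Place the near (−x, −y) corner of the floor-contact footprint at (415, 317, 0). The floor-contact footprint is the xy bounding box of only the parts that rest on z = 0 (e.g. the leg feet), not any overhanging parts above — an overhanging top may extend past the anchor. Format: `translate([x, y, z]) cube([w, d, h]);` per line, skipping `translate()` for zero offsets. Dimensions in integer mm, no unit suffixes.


translate([415, 317, 0]) cube([34, 324, 904]);
translate([1304, 317, 0]) cube([34, 324, 904]);
translate([449, 317, 0]) cube([855, 324, 28]);
translate([449, 317, 259]) cube([855, 324, 28]);
translate([449, 317, 518]) cube([855, 324, 28]);
translate([449, 317, 777]) cube([855, 324, 28]);


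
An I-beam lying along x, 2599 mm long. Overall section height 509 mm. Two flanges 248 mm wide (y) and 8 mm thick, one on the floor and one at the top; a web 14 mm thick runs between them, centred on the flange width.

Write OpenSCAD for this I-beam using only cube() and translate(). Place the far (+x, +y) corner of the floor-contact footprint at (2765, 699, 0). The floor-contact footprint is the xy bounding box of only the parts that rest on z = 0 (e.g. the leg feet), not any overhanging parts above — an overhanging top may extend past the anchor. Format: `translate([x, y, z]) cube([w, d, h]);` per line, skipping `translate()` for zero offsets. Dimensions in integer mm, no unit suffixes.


translate([166, 451, 0]) cube([2599, 248, 8]);
translate([166, 568, 8]) cube([2599, 14, 493]);
translate([166, 451, 501]) cube([2599, 248, 8]);


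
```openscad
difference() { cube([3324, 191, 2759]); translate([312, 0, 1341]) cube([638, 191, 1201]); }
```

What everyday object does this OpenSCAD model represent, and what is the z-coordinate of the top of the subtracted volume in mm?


A wall with a window opening. The window head height is 2542 mm.

A wall with a rectangular opening subtracted — a window. Sill at z = 1341, opening 1201 mm tall, so the head is at 1341 + 1201 = 2542 mm.


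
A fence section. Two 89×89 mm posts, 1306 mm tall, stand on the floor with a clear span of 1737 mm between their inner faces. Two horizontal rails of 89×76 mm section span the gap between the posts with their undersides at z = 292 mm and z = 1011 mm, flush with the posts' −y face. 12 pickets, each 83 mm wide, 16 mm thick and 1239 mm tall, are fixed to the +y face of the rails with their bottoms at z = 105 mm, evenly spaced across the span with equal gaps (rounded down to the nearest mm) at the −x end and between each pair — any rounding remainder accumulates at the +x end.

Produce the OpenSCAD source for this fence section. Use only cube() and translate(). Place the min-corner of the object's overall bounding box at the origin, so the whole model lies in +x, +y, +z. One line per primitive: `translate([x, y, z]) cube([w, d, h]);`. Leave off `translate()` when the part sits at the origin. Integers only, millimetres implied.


cube([89, 89, 1306]);
translate([1826, 0, 0]) cube([89, 89, 1306]);
translate([89, 0, 292]) cube([1737, 89, 76]);
translate([89, 0, 1011]) cube([1737, 89, 76]);
translate([146, 89, 105]) cube([83, 16, 1239]);
translate([286, 89, 105]) cube([83, 16, 1239]);
translate([426, 89, 105]) cube([83, 16, 1239]);
translate([566, 89, 105]) cube([83, 16, 1239]);
translate([706, 89, 105]) cube([83, 16, 1239]);
translate([846, 89, 105]) cube([83, 16, 1239]);
translate([986, 89, 105]) cube([83, 16, 1239]);
translate([1126, 89, 105]) cube([83, 16, 1239]);
translate([1266, 89, 105]) cube([83, 16, 1239]);
translate([1406, 89, 105]) cube([83, 16, 1239]);
translate([1546, 89, 105]) cube([83, 16, 1239]);
translate([1686, 89, 105]) cube([83, 16, 1239]);


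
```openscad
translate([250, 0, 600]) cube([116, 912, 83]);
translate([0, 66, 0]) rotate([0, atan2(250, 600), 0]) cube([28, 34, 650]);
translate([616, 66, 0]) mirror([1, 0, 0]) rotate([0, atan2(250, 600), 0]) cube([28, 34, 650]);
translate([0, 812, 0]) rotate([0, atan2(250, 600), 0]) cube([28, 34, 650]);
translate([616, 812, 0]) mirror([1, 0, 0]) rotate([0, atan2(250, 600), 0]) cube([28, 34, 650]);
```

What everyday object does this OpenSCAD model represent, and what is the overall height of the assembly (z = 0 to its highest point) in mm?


A sawhorse. The overall height is 683 mm.

A beam across two mirrored pairs of raked legs — a sawhorse. The beam's underside is at z = 600 (matching the legs' vertical rise in atan2(250, 600)) and the beam is 83 mm tall, so its top is at 600 + 83 = 683 mm. The raked legs top out at the beam's underside, so that is the highest point.


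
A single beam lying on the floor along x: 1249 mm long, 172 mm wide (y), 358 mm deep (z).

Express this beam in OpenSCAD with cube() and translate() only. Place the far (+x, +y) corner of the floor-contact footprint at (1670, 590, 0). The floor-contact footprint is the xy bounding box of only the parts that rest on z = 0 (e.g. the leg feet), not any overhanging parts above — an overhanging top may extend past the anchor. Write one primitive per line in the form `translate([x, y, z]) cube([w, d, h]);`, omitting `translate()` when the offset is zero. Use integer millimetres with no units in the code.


translate([421, 418, 0]) cube([1249, 172, 358]);


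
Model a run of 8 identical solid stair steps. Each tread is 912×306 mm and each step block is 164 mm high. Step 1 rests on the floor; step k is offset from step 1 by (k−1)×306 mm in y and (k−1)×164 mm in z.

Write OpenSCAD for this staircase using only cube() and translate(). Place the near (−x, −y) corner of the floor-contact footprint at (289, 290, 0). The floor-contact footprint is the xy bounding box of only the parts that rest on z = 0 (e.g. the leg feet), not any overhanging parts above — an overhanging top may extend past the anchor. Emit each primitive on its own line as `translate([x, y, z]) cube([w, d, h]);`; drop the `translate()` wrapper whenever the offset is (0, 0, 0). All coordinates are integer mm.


translate([289, 290, 0]) cube([912, 306, 164]);
translate([289, 596, 164]) cube([912, 306, 164]);
translate([289, 902, 328]) cube([912, 306, 164]);
translate([289, 1208, 492]) cube([912, 306, 164]);
translate([289, 1514, 656]) cube([912, 306, 164]);
translate([289, 1820, 820]) cube([912, 306, 164]);
translate([289, 2126, 984]) cube([912, 306, 164]);
translate([289, 2432, 1148]) cube([912, 306, 164]);


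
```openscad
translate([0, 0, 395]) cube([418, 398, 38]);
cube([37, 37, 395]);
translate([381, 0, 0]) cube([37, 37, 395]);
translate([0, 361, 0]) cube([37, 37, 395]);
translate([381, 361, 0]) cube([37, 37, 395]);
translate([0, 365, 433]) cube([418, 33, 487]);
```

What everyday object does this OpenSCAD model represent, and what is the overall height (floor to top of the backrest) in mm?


A chair. The overall height is 920 mm.

A slab on four corner posts with a tall panel at the back — a chair. The seat slab sits at z = 395 with thickness 38, and the 487 mm backrest starts at the seat top, so the overall height is 395 + 38 + 487 = 920 mm.


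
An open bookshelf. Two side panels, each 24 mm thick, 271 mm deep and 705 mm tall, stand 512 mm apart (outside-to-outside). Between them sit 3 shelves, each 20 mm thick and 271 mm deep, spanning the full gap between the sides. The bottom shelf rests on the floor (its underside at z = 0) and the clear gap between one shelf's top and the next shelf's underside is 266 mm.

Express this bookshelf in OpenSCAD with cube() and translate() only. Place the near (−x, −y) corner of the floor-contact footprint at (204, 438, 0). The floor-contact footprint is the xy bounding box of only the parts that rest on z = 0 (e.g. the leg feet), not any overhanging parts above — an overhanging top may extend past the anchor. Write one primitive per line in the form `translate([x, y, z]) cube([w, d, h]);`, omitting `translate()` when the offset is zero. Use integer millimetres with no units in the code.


translate([204, 438, 0]) cube([24, 271, 705]);
translate([692, 438, 0]) cube([24, 271, 705]);
translate([228, 438, 0]) cube([464, 271, 20]);
translate([228, 438, 286]) cube([464, 271, 20]);
translate([228, 438, 572]) cube([464, 271, 20]);


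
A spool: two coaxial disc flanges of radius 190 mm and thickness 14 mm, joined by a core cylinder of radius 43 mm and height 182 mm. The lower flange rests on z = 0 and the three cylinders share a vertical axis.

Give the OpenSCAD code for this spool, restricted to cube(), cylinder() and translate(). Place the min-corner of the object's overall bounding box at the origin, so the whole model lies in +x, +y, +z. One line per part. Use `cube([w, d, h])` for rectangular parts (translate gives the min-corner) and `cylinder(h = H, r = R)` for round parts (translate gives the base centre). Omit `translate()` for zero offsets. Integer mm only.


translate([190, 190, 0]) cylinder(h = 14, r = 190);
translate([190, 190, 14]) cylinder(h = 182, r = 43);
translate([190, 190, 196]) cylinder(h = 14, r = 190);


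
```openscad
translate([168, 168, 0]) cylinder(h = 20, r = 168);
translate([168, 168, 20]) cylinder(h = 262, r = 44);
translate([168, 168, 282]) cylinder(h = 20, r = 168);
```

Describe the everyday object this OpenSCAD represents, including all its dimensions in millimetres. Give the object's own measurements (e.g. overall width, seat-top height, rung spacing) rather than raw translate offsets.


A spool: two coaxial disc flanges of radius 168 mm and thickness 20 mm, joined by a core cylinder of radius 44 mm and height 262 mm. The lower flange rests on z = 0 and the three cylinders share a vertical axis.


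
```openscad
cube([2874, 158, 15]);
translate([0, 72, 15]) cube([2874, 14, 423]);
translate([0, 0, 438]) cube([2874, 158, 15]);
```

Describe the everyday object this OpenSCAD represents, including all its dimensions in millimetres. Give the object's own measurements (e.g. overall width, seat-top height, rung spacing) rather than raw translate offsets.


An I-beam lying along x, 2874 mm long. Overall section height 453 mm. Two flanges 158 mm wide (y) and 15 mm thick, one on the floor and one at the top; a web 14 mm thick runs between them, centred on the flange width.


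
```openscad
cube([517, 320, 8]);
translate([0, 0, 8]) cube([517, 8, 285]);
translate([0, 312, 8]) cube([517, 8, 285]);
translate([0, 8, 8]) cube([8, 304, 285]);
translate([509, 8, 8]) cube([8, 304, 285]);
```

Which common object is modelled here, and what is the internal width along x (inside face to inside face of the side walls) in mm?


An open box. The internal width is 501 mm.

A 517×320 base slab with four walls standing on it — an open box. The base is 517 mm wide and the walls are 8 mm thick, so the internal width is 517 − 2 × 8 = 501 mm.


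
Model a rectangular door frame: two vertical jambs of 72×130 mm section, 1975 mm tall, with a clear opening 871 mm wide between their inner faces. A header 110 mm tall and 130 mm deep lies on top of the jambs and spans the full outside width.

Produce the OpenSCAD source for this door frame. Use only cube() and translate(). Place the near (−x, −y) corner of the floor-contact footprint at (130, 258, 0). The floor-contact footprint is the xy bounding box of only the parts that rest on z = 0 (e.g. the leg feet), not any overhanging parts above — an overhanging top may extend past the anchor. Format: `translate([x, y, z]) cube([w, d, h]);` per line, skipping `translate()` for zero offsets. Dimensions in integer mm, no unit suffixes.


translate([130, 258, 0]) cube([72, 130, 1975]);
translate([1073, 258, 0]) cube([72, 130, 1975]);
translate([130, 258, 1975]) cube([1015, 130, 110]);


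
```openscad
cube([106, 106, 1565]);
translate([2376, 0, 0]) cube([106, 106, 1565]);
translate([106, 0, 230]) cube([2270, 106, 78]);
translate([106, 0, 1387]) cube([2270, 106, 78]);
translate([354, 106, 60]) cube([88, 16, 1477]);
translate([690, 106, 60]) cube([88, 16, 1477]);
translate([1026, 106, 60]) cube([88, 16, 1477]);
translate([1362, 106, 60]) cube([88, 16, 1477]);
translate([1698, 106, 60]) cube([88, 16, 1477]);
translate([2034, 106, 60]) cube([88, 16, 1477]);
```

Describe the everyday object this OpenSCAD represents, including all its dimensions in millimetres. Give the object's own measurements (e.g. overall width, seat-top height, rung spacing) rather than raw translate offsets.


A fence section. Two 106×106 mm posts, 1565 mm tall, stand on the floor with a clear span of 2270 mm between their inner faces. Two horizontal rails of 106×78 mm section span the gap between the posts with their undersides at z = 230 mm and z = 1387 mm, flush with the posts' −y face. 6 pickets, each 88 mm wide, 16 mm thick and 1477 mm tall, are fixed to the +y face of the rails with their bottoms at z = 60 mm, spaced across the span with a 248 mm gap after the −x post and between neighbouring pickets, with 254 mm left before the +x post.


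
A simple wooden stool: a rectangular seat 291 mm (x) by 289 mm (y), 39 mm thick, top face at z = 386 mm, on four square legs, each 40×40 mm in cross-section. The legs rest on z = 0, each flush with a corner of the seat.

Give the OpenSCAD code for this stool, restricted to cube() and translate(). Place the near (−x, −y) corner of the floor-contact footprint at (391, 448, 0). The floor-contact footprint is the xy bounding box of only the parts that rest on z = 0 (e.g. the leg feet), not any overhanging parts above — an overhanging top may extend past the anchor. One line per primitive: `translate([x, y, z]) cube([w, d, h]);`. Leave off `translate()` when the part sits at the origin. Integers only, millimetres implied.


translate([391, 448, 347]) cube([291, 289, 39]);
translate([391, 448, 0]) cube([40, 40, 347]);
translate([642, 448, 0]) cube([40, 40, 347]);
translate([391, 697, 0]) cube([40, 40, 347]);
translate([642, 697, 0]) cube([40, 40, 347]);


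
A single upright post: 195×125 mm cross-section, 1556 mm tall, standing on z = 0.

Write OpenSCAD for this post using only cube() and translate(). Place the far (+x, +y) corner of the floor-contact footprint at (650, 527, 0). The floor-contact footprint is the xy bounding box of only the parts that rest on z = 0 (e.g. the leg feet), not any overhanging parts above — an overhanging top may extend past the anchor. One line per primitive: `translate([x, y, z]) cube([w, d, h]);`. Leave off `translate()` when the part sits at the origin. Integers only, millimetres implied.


translate([455, 402, 0]) cube([195, 125, 1556]);


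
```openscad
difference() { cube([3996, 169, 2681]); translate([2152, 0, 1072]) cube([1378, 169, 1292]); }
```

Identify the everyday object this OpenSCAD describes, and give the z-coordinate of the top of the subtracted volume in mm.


A wall with a window opening. The window head height is 2364 mm.

A wall with a rectangular opening subtracted — a window. Sill at z = 1072, opening 1292 mm tall, so the head is at 1072 + 1292 = 2364 mm.


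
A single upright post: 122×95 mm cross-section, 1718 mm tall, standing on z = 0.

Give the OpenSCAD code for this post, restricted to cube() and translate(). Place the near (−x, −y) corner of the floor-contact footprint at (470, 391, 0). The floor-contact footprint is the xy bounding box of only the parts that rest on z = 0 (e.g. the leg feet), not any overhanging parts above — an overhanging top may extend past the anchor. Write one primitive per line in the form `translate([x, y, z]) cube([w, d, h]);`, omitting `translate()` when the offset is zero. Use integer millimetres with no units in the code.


translate([470, 391, 0]) cube([122, 95, 1718]);


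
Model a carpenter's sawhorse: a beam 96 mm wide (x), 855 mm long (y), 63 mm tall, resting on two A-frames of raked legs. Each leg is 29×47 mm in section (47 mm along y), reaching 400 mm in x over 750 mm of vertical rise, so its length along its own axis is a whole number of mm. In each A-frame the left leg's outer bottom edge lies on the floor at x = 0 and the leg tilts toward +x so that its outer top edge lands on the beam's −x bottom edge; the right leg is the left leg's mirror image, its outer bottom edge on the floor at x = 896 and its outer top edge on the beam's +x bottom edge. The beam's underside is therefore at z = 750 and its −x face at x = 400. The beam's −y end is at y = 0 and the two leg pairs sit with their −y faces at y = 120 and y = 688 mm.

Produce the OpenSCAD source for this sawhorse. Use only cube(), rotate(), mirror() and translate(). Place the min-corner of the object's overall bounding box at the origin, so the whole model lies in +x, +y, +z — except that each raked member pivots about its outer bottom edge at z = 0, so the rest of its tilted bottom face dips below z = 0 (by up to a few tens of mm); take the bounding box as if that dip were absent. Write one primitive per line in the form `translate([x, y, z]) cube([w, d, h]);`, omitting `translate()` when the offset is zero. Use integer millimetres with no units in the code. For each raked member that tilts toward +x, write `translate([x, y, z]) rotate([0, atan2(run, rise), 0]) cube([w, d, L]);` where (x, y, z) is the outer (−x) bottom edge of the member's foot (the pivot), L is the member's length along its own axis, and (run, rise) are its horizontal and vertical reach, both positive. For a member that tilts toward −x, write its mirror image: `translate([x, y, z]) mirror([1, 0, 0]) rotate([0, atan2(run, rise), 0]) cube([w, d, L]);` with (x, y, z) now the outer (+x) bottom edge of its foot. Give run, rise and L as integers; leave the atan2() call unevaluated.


// leg length = √(400² + 750²) = 850
// right-leg outer foot x = 2·400 + 96 = 896
// beam min-corner = (400, 0, 750)
translate([400, 0, 750]) cube([96, 855, 63]);
translate([0, 120, 0]) rotate([0, atan2(400, 750), 0]) cube([29, 47, 850]);
translate([896, 120, 0]) mirror([1, 0, 0]) rotate([0, atan2(400, 750), 0]) cube([29, 47, 850]);
translate([0, 688, 0]) rotate([0, atan2(400, 750), 0]) cube([29, 47, 850]);
translate([896, 688, 0]) mirror([1, 0, 0]) rotate([0, atan2(400, 750), 0]) cube([29, 47, 850]);


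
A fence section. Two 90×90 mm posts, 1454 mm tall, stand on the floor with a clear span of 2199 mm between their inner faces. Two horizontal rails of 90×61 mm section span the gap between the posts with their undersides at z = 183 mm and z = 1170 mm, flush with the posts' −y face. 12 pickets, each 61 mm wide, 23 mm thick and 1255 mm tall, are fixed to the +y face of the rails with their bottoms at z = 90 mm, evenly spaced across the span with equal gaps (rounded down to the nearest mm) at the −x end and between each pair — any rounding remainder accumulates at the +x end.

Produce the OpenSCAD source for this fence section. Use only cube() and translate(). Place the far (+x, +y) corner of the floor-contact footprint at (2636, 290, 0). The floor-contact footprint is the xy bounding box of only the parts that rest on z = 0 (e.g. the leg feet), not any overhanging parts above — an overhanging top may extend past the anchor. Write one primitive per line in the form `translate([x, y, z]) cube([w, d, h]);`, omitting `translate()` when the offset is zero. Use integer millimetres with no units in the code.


translate([257, 200, 0]) cube([90, 90, 1454]);
translate([2546, 200, 0]) cube([90, 90, 1454]);
translate([347, 200, 183]) cube([2199, 90, 61]);
translate([347, 200, 1170]) cube([2199, 90, 61]);
translate([459, 290, 90]) cube([61, 23, 1255]);
translate([632, 290, 90]) cube([61, 23, 1255]);
translate([805, 290, 90]) cube([61, 23, 1255]);
translate([978, 290, 90]) cube([61, 23, 1255]);
translate([1151, 290, 90]) cube([61, 23, 1255]);
translate([1324, 290, 90]) cube([61, 23, 1255]);
translate([1497, 290, 90]) cube([61, 23, 1255]);
translate([1670, 290, 90]) cube([61, 23, 1255]);
translate([1843, 290, 90]) cube([61, 23, 1255]);
translate([2016, 290, 90]) cube([61, 23, 1255]);
translate([2189, 290, 90]) cube([61, 23, 1255]);
translate([2362, 290, 90]) cube([61, 23, 1255]);


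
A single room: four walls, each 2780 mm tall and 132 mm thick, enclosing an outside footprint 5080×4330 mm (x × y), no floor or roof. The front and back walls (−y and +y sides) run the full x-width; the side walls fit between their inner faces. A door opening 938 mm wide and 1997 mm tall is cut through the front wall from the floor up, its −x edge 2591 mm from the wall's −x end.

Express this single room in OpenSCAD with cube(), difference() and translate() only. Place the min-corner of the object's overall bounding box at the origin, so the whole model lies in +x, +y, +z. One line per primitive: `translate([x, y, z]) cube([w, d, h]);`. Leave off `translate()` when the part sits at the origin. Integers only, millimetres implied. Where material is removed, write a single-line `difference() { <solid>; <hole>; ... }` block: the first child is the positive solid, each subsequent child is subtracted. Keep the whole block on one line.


difference() { cube([5080, 132, 2780]); translate([2591, 0, 0]) cube([938, 132, 1997]); }
translate([0, 4198, 0]) cube([5080, 132, 2780]);
translate([0, 132, 0]) cube([132, 4066, 2780]);
translate([4948, 132, 0]) cube([132, 4066, 2780]);


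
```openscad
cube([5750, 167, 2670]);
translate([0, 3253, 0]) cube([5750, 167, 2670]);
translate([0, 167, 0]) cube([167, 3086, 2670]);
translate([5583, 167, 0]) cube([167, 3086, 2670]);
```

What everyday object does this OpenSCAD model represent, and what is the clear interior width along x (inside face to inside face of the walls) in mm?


A house (or room) frame. The interior width is 5416 mm.

Four 2670 mm walls enclosing a rectangle with no floor or roof — a room or house frame. Outside width is 5750 mm and wall thickness is 167 mm, so the interior width is 5750 − 2 × 167 = 5416 mm.


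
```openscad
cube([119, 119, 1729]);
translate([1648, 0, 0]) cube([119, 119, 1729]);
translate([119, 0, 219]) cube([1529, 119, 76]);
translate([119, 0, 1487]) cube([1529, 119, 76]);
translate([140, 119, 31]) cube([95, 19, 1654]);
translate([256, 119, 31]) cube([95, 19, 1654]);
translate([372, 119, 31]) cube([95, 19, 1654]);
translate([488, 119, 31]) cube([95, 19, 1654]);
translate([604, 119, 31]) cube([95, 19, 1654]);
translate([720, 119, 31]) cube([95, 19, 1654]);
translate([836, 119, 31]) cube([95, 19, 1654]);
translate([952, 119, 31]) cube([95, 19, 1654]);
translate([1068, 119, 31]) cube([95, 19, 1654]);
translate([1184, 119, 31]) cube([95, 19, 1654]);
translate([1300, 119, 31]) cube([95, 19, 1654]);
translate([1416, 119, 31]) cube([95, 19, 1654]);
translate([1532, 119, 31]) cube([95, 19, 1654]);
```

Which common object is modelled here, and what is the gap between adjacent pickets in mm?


A fence section. The picket gap is 21 mm.

Two posts, two rails, 13 pickets — a fence section. Span 1529 mm holds 13 pickets of 95 mm with 14 equal gaps: ⌊(1529 − 13·95) / 14⌋ = 21 mm.


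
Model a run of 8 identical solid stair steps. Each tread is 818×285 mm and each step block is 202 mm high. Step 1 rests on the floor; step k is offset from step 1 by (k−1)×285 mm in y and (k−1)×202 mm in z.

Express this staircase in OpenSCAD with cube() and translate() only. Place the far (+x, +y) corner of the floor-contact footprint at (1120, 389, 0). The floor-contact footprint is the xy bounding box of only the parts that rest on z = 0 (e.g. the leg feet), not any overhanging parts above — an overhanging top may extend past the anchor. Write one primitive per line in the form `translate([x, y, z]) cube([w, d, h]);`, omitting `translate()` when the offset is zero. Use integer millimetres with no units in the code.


translate([302, 104, 0]) cube([818, 285, 202]);
translate([302, 389, 202]) cube([818, 285, 202]);
translate([302, 674, 404]) cube([818, 285, 202]);
translate([302, 959, 606]) cube([818, 285, 202]);
translate([302, 1244, 808]) cube([818, 285, 202]);
translate([302, 1529, 1010]) cube([818, 285, 202]);
translate([302, 1814, 1212]) cube([818, 285, 202]);
translate([302, 2099, 1414]) cube([818, 285, 202]);


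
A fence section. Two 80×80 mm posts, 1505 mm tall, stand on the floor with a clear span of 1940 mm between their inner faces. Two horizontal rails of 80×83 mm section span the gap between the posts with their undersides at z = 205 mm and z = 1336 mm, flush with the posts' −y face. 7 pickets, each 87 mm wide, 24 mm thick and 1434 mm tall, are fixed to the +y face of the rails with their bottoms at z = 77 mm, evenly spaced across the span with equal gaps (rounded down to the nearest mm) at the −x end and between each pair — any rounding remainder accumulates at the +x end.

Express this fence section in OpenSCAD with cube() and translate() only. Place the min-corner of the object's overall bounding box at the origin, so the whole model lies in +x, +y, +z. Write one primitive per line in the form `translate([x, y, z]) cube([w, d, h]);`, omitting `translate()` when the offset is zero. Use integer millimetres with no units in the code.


cube([80, 80, 1505]);
translate([2020, 0, 0]) cube([80, 80, 1505]);
translate([80, 0, 205]) cube([1940, 80, 83]);
translate([80, 0, 1336]) cube([1940, 80, 83]);
translate([246, 80, 77]) cube([87, 24, 1434]);
translate([499, 80, 77]) cube([87, 24, 1434]);
translate([752, 80, 77]) cube([87, 24, 1434]);
translate([1005, 80, 77]) cube([87, 24, 1434]);
translate([1258, 80, 77]) cube([87, 24, 1434]);
translate([1511, 80, 77]) cube([87, 24, 1434]);
translate([1764, 80, 77]) cube([87, 24, 1434]);


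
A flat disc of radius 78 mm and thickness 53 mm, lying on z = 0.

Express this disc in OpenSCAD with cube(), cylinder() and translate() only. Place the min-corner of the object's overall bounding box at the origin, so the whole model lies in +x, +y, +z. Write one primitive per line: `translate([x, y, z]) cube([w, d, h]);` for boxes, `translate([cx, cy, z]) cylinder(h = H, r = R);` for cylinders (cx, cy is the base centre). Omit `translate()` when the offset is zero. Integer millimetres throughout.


translate([78, 78, 0]) cylinder(h = 53, r = 78);
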